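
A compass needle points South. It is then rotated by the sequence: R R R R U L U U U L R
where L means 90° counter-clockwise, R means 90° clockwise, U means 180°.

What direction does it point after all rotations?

Answer: Final heading: East

Derivation:
Start: South
  R (right (90° clockwise)) -> West
  R (right (90° clockwise)) -> North
  R (right (90° clockwise)) -> East
  R (right (90° clockwise)) -> South
  U (U-turn (180°)) -> North
  L (left (90° counter-clockwise)) -> West
  U (U-turn (180°)) -> East
  U (U-turn (180°)) -> West
  U (U-turn (180°)) -> East
  L (left (90° counter-clockwise)) -> North
  R (right (90° clockwise)) -> East
Final: East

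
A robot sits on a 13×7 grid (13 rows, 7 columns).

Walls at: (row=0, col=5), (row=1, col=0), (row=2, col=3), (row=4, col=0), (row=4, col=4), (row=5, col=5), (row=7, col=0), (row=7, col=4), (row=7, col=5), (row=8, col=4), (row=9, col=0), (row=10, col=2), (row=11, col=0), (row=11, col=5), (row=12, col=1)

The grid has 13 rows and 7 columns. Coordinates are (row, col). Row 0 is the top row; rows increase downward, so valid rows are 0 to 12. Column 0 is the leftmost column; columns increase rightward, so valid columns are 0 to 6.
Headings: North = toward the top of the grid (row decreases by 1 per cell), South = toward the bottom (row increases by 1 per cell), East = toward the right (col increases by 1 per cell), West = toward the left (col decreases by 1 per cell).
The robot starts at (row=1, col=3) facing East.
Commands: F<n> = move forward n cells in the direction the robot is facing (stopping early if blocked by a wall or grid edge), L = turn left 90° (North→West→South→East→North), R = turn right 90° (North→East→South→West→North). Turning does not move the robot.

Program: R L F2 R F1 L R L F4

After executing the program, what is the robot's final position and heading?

Start: (row=1, col=3), facing East
  R: turn right, now facing South
  L: turn left, now facing East
  F2: move forward 2, now at (row=1, col=5)
  R: turn right, now facing South
  F1: move forward 1, now at (row=2, col=5)
  L: turn left, now facing East
  R: turn right, now facing South
  L: turn left, now facing East
  F4: move forward 1/4 (blocked), now at (row=2, col=6)
Final: (row=2, col=6), facing East

Answer: Final position: (row=2, col=6), facing East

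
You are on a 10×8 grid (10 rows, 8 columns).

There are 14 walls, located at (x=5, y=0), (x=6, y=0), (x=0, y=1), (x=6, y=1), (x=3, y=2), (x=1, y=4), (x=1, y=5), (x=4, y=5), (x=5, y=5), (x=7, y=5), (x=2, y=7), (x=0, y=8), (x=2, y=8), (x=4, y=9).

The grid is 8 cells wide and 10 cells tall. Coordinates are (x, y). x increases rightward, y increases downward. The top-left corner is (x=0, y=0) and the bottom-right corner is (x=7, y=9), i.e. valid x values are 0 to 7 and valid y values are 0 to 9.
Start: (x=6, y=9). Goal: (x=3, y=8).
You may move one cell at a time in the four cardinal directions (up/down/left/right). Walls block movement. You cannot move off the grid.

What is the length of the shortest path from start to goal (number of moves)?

BFS from (x=6, y=9) until reaching (x=3, y=8):
  Distance 0: (x=6, y=9)
  Distance 1: (x=6, y=8), (x=5, y=9), (x=7, y=9)
  Distance 2: (x=6, y=7), (x=5, y=8), (x=7, y=8)
  Distance 3: (x=6, y=6), (x=5, y=7), (x=7, y=7), (x=4, y=8)
  Distance 4: (x=6, y=5), (x=5, y=6), (x=7, y=6), (x=4, y=7), (x=3, y=8)  <- goal reached here
One shortest path (4 moves): (x=6, y=9) -> (x=5, y=9) -> (x=5, y=8) -> (x=4, y=8) -> (x=3, y=8)

Answer: Shortest path length: 4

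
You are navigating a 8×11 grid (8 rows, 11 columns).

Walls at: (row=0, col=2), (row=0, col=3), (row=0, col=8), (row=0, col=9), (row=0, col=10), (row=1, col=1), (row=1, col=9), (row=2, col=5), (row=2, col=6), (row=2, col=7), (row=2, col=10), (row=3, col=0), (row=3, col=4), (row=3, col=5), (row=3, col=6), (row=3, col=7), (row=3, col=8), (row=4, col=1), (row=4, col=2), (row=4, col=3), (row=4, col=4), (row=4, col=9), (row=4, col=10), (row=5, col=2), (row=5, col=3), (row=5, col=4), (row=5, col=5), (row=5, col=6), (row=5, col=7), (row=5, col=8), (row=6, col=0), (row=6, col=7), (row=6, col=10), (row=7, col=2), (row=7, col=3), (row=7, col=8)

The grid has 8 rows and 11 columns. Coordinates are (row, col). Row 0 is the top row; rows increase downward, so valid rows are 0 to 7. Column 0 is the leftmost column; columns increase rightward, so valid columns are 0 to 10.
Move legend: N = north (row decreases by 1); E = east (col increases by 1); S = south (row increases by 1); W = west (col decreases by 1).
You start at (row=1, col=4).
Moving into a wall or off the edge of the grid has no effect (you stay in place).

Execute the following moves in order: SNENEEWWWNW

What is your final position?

Start: (row=1, col=4)
  S (south): (row=1, col=4) -> (row=2, col=4)
  N (north): (row=2, col=4) -> (row=1, col=4)
  E (east): (row=1, col=4) -> (row=1, col=5)
  N (north): (row=1, col=5) -> (row=0, col=5)
  E (east): (row=0, col=5) -> (row=0, col=6)
  E (east): (row=0, col=6) -> (row=0, col=7)
  W (west): (row=0, col=7) -> (row=0, col=6)
  W (west): (row=0, col=6) -> (row=0, col=5)
  W (west): (row=0, col=5) -> (row=0, col=4)
  N (north): blocked, stay at (row=0, col=4)
  W (west): blocked, stay at (row=0, col=4)
Final: (row=0, col=4)

Answer: Final position: (row=0, col=4)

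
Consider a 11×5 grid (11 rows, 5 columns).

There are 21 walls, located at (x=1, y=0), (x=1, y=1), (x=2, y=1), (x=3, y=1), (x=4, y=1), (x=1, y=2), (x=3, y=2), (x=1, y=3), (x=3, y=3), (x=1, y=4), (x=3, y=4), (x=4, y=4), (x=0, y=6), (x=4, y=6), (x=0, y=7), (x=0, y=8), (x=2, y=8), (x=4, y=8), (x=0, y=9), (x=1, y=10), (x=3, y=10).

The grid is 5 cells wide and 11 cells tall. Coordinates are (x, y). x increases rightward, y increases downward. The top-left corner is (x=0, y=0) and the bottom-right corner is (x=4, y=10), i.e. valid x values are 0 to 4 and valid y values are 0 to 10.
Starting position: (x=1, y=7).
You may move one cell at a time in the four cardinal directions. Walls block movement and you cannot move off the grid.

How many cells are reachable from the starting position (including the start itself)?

Answer: Reachable cells: 28

Derivation:
BFS flood-fill from (x=1, y=7):
  Distance 0: (x=1, y=7)
  Distance 1: (x=1, y=6), (x=2, y=7), (x=1, y=8)
  Distance 2: (x=1, y=5), (x=2, y=6), (x=3, y=7), (x=1, y=9)
  Distance 3: (x=0, y=5), (x=2, y=5), (x=3, y=6), (x=4, y=7), (x=3, y=8), (x=2, y=9)
  Distance 4: (x=0, y=4), (x=2, y=4), (x=3, y=5), (x=3, y=9), (x=2, y=10)
  Distance 5: (x=0, y=3), (x=2, y=3), (x=4, y=5), (x=4, y=9)
  Distance 6: (x=0, y=2), (x=2, y=2), (x=4, y=10)
  Distance 7: (x=0, y=1)
  Distance 8: (x=0, y=0)
Total reachable: 28 (grid has 34 open cells total)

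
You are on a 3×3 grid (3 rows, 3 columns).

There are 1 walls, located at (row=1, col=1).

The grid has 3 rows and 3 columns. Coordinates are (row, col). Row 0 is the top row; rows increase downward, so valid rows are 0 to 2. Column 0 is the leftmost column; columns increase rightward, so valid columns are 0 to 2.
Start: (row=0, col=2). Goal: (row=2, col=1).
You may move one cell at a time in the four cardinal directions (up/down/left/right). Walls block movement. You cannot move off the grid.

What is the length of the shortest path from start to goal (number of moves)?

BFS from (row=0, col=2) until reaching (row=2, col=1):
  Distance 0: (row=0, col=2)
  Distance 1: (row=0, col=1), (row=1, col=2)
  Distance 2: (row=0, col=0), (row=2, col=2)
  Distance 3: (row=1, col=0), (row=2, col=1)  <- goal reached here
One shortest path (3 moves): (row=0, col=2) -> (row=1, col=2) -> (row=2, col=2) -> (row=2, col=1)

Answer: Shortest path length: 3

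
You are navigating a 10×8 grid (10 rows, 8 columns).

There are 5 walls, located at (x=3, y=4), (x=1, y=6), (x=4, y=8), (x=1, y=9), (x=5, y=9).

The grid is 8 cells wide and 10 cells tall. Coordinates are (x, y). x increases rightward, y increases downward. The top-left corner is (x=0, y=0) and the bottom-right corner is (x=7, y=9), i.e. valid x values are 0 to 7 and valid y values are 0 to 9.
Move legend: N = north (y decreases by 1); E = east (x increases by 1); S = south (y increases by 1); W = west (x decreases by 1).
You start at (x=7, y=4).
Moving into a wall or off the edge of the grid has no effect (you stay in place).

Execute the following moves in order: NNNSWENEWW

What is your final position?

Start: (x=7, y=4)
  N (north): (x=7, y=4) -> (x=7, y=3)
  N (north): (x=7, y=3) -> (x=7, y=2)
  N (north): (x=7, y=2) -> (x=7, y=1)
  S (south): (x=7, y=1) -> (x=7, y=2)
  W (west): (x=7, y=2) -> (x=6, y=2)
  E (east): (x=6, y=2) -> (x=7, y=2)
  N (north): (x=7, y=2) -> (x=7, y=1)
  E (east): blocked, stay at (x=7, y=1)
  W (west): (x=7, y=1) -> (x=6, y=1)
  W (west): (x=6, y=1) -> (x=5, y=1)
Final: (x=5, y=1)

Answer: Final position: (x=5, y=1)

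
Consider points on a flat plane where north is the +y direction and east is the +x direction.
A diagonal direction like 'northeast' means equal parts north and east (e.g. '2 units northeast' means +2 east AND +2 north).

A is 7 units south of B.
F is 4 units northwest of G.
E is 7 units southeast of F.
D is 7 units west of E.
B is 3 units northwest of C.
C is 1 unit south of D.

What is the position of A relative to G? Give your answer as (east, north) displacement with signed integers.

Place G at the origin (east=0, north=0).
  F is 4 units northwest of G: delta (east=-4, north=+4); F at (east=-4, north=4).
  E is 7 units southeast of F: delta (east=+7, north=-7); E at (east=3, north=-3).
  D is 7 units west of E: delta (east=-7, north=+0); D at (east=-4, north=-3).
  C is 1 unit south of D: delta (east=+0, north=-1); C at (east=-4, north=-4).
  B is 3 units northwest of C: delta (east=-3, north=+3); B at (east=-7, north=-1).
  A is 7 units south of B: delta (east=+0, north=-7); A at (east=-7, north=-8).
Therefore A relative to G: (east=-7, north=-8).

Answer: A is at (east=-7, north=-8) relative to G.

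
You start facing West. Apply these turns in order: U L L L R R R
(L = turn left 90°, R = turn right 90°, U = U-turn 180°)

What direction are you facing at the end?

Answer: Final heading: East

Derivation:
Start: West
  U (U-turn (180°)) -> East
  L (left (90° counter-clockwise)) -> North
  L (left (90° counter-clockwise)) -> West
  L (left (90° counter-clockwise)) -> South
  R (right (90° clockwise)) -> West
  R (right (90° clockwise)) -> North
  R (right (90° clockwise)) -> East
Final: East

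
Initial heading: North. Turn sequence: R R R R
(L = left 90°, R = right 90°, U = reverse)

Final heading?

Start: North
  R (right (90° clockwise)) -> East
  R (right (90° clockwise)) -> South
  R (right (90° clockwise)) -> West
  R (right (90° clockwise)) -> North
Final: North

Answer: Final heading: North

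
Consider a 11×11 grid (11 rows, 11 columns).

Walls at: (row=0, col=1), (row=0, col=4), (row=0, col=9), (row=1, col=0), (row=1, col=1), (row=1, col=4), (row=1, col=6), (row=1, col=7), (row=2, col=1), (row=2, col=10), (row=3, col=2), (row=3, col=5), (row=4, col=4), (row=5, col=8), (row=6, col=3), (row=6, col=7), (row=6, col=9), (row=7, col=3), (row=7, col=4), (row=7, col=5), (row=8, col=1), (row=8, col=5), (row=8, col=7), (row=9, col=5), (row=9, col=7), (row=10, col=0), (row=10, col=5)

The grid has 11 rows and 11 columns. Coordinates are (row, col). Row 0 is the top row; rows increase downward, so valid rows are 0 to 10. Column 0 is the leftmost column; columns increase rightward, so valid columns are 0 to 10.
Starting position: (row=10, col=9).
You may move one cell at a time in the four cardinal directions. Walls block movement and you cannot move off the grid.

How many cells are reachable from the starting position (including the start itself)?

Answer: Reachable cells: 93

Derivation:
BFS flood-fill from (row=10, col=9):
  Distance 0: (row=10, col=9)
  Distance 1: (row=9, col=9), (row=10, col=8), (row=10, col=10)
  Distance 2: (row=8, col=9), (row=9, col=8), (row=9, col=10), (row=10, col=7)
  Distance 3: (row=7, col=9), (row=8, col=8), (row=8, col=10), (row=10, col=6)
  Distance 4: (row=7, col=8), (row=7, col=10), (row=9, col=6)
  Distance 5: (row=6, col=8), (row=6, col=10), (row=7, col=7), (row=8, col=6)
  Distance 6: (row=5, col=10), (row=7, col=6)
  Distance 7: (row=4, col=10), (row=5, col=9), (row=6, col=6)
  Distance 8: (row=3, col=10), (row=4, col=9), (row=5, col=6), (row=6, col=5)
  Distance 9: (row=3, col=9), (row=4, col=6), (row=4, col=8), (row=5, col=5), (row=5, col=7), (row=6, col=4)
  Distance 10: (row=2, col=9), (row=3, col=6), (row=3, col=8), (row=4, col=5), (row=4, col=7), (row=5, col=4)
  Distance 11: (row=1, col=9), (row=2, col=6), (row=2, col=8), (row=3, col=7), (row=5, col=3)
  Distance 12: (row=1, col=8), (row=1, col=10), (row=2, col=5), (row=2, col=7), (row=4, col=3), (row=5, col=2)
  Distance 13: (row=0, col=8), (row=0, col=10), (row=1, col=5), (row=2, col=4), (row=3, col=3), (row=4, col=2), (row=5, col=1), (row=6, col=2)
  Distance 14: (row=0, col=5), (row=0, col=7), (row=2, col=3), (row=3, col=4), (row=4, col=1), (row=5, col=0), (row=6, col=1), (row=7, col=2)
  Distance 15: (row=0, col=6), (row=1, col=3), (row=2, col=2), (row=3, col=1), (row=4, col=0), (row=6, col=0), (row=7, col=1), (row=8, col=2)
  Distance 16: (row=0, col=3), (row=1, col=2), (row=3, col=0), (row=7, col=0), (row=8, col=3), (row=9, col=2)
  Distance 17: (row=0, col=2), (row=2, col=0), (row=8, col=0), (row=8, col=4), (row=9, col=1), (row=9, col=3), (row=10, col=2)
  Distance 18: (row=9, col=0), (row=9, col=4), (row=10, col=1), (row=10, col=3)
  Distance 19: (row=10, col=4)
Total reachable: 93 (grid has 94 open cells total)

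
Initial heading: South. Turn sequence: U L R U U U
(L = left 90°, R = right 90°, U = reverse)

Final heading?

Start: South
  U (U-turn (180°)) -> North
  L (left (90° counter-clockwise)) -> West
  R (right (90° clockwise)) -> North
  U (U-turn (180°)) -> South
  U (U-turn (180°)) -> North
  U (U-turn (180°)) -> South
Final: South

Answer: Final heading: South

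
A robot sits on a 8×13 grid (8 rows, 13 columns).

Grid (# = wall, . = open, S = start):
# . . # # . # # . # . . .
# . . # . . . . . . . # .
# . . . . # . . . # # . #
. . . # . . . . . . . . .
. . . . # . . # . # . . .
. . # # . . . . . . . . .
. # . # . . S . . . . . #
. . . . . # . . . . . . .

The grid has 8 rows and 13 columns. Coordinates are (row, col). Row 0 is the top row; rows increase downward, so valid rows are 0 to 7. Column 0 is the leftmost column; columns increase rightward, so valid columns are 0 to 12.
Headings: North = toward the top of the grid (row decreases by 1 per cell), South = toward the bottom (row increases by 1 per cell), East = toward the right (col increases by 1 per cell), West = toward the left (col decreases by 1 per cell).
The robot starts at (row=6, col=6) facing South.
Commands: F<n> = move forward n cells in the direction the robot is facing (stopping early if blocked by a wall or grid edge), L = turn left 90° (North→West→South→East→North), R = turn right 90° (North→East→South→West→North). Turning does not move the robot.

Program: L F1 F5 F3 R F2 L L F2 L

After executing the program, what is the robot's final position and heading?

Answer: Final position: (row=5, col=11), facing West

Derivation:
Start: (row=6, col=6), facing South
  L: turn left, now facing East
  F1: move forward 1, now at (row=6, col=7)
  F5: move forward 4/5 (blocked), now at (row=6, col=11)
  F3: move forward 0/3 (blocked), now at (row=6, col=11)
  R: turn right, now facing South
  F2: move forward 1/2 (blocked), now at (row=7, col=11)
  L: turn left, now facing East
  L: turn left, now facing North
  F2: move forward 2, now at (row=5, col=11)
  L: turn left, now facing West
Final: (row=5, col=11), facing West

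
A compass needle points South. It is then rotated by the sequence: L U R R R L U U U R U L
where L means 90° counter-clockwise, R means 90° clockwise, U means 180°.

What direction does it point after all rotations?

Start: South
  L (left (90° counter-clockwise)) -> East
  U (U-turn (180°)) -> West
  R (right (90° clockwise)) -> North
  R (right (90° clockwise)) -> East
  R (right (90° clockwise)) -> South
  L (left (90° counter-clockwise)) -> East
  U (U-turn (180°)) -> West
  U (U-turn (180°)) -> East
  U (U-turn (180°)) -> West
  R (right (90° clockwise)) -> North
  U (U-turn (180°)) -> South
  L (left (90° counter-clockwise)) -> East
Final: East

Answer: Final heading: East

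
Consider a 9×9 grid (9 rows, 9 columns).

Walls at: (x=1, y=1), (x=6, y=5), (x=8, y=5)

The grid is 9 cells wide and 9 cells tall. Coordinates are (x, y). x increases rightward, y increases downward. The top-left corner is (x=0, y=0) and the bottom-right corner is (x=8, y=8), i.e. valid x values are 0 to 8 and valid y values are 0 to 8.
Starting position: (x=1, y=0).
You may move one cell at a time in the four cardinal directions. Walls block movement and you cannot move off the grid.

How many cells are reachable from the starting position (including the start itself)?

Answer: Reachable cells: 78

Derivation:
BFS flood-fill from (x=1, y=0):
  Distance 0: (x=1, y=0)
  Distance 1: (x=0, y=0), (x=2, y=0)
  Distance 2: (x=3, y=0), (x=0, y=1), (x=2, y=1)
  Distance 3: (x=4, y=0), (x=3, y=1), (x=0, y=2), (x=2, y=2)
  Distance 4: (x=5, y=0), (x=4, y=1), (x=1, y=2), (x=3, y=2), (x=0, y=3), (x=2, y=3)
  Distance 5: (x=6, y=0), (x=5, y=1), (x=4, y=2), (x=1, y=3), (x=3, y=3), (x=0, y=4), (x=2, y=4)
  Distance 6: (x=7, y=0), (x=6, y=1), (x=5, y=2), (x=4, y=3), (x=1, y=4), (x=3, y=4), (x=0, y=5), (x=2, y=5)
  Distance 7: (x=8, y=0), (x=7, y=1), (x=6, y=2), (x=5, y=3), (x=4, y=4), (x=1, y=5), (x=3, y=5), (x=0, y=6), (x=2, y=6)
  Distance 8: (x=8, y=1), (x=7, y=2), (x=6, y=3), (x=5, y=4), (x=4, y=5), (x=1, y=6), (x=3, y=6), (x=0, y=7), (x=2, y=7)
  Distance 9: (x=8, y=2), (x=7, y=3), (x=6, y=4), (x=5, y=5), (x=4, y=6), (x=1, y=7), (x=3, y=7), (x=0, y=8), (x=2, y=8)
  Distance 10: (x=8, y=3), (x=7, y=4), (x=5, y=6), (x=4, y=7), (x=1, y=8), (x=3, y=8)
  Distance 11: (x=8, y=4), (x=7, y=5), (x=6, y=6), (x=5, y=7), (x=4, y=8)
  Distance 12: (x=7, y=6), (x=6, y=7), (x=5, y=8)
  Distance 13: (x=8, y=6), (x=7, y=7), (x=6, y=8)
  Distance 14: (x=8, y=7), (x=7, y=8)
  Distance 15: (x=8, y=8)
Total reachable: 78 (grid has 78 open cells total)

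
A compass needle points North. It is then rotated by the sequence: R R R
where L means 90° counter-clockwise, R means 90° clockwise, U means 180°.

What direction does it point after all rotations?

Start: North
  R (right (90° clockwise)) -> East
  R (right (90° clockwise)) -> South
  R (right (90° clockwise)) -> West
Final: West

Answer: Final heading: West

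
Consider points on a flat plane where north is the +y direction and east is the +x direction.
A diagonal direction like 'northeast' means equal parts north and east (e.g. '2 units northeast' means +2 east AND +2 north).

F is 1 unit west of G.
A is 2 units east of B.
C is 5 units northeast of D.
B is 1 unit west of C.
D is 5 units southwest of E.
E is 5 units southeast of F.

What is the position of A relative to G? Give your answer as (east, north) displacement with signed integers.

Answer: A is at (east=5, north=-5) relative to G.

Derivation:
Place G at the origin (east=0, north=0).
  F is 1 unit west of G: delta (east=-1, north=+0); F at (east=-1, north=0).
  E is 5 units southeast of F: delta (east=+5, north=-5); E at (east=4, north=-5).
  D is 5 units southwest of E: delta (east=-5, north=-5); D at (east=-1, north=-10).
  C is 5 units northeast of D: delta (east=+5, north=+5); C at (east=4, north=-5).
  B is 1 unit west of C: delta (east=-1, north=+0); B at (east=3, north=-5).
  A is 2 units east of B: delta (east=+2, north=+0); A at (east=5, north=-5).
Therefore A relative to G: (east=5, north=-5).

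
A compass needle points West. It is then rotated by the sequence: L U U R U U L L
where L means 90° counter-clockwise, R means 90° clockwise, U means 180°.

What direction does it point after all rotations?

Start: West
  L (left (90° counter-clockwise)) -> South
  U (U-turn (180°)) -> North
  U (U-turn (180°)) -> South
  R (right (90° clockwise)) -> West
  U (U-turn (180°)) -> East
  U (U-turn (180°)) -> West
  L (left (90° counter-clockwise)) -> South
  L (left (90° counter-clockwise)) -> East
Final: East

Answer: Final heading: East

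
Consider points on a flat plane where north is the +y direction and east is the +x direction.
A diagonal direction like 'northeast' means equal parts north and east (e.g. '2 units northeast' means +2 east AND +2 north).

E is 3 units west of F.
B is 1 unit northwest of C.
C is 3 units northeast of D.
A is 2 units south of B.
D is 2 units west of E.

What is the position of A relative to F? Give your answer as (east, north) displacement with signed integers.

Answer: A is at (east=-3, north=2) relative to F.

Derivation:
Place F at the origin (east=0, north=0).
  E is 3 units west of F: delta (east=-3, north=+0); E at (east=-3, north=0).
  D is 2 units west of E: delta (east=-2, north=+0); D at (east=-5, north=0).
  C is 3 units northeast of D: delta (east=+3, north=+3); C at (east=-2, north=3).
  B is 1 unit northwest of C: delta (east=-1, north=+1); B at (east=-3, north=4).
  A is 2 units south of B: delta (east=+0, north=-2); A at (east=-3, north=2).
Therefore A relative to F: (east=-3, north=2).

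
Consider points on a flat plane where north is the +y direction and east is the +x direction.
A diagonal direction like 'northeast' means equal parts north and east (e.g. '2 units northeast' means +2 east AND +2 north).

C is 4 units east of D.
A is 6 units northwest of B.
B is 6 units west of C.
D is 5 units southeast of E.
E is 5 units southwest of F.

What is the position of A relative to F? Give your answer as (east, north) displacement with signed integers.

Place F at the origin (east=0, north=0).
  E is 5 units southwest of F: delta (east=-5, north=-5); E at (east=-5, north=-5).
  D is 5 units southeast of E: delta (east=+5, north=-5); D at (east=0, north=-10).
  C is 4 units east of D: delta (east=+4, north=+0); C at (east=4, north=-10).
  B is 6 units west of C: delta (east=-6, north=+0); B at (east=-2, north=-10).
  A is 6 units northwest of B: delta (east=-6, north=+6); A at (east=-8, north=-4).
Therefore A relative to F: (east=-8, north=-4).

Answer: A is at (east=-8, north=-4) relative to F.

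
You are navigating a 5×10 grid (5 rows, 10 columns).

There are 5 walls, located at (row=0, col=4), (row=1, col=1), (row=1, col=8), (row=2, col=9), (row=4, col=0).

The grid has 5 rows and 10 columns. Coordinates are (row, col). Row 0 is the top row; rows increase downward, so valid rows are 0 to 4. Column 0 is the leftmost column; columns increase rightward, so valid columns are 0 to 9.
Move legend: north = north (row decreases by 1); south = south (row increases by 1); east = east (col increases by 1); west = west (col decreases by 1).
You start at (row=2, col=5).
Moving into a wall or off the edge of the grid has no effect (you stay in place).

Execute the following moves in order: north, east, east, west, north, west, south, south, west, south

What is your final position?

Answer: Final position: (row=3, col=4)

Derivation:
Start: (row=2, col=5)
  north (north): (row=2, col=5) -> (row=1, col=5)
  east (east): (row=1, col=5) -> (row=1, col=6)
  east (east): (row=1, col=6) -> (row=1, col=7)
  west (west): (row=1, col=7) -> (row=1, col=6)
  north (north): (row=1, col=6) -> (row=0, col=6)
  west (west): (row=0, col=6) -> (row=0, col=5)
  south (south): (row=0, col=5) -> (row=1, col=5)
  south (south): (row=1, col=5) -> (row=2, col=5)
  west (west): (row=2, col=5) -> (row=2, col=4)
  south (south): (row=2, col=4) -> (row=3, col=4)
Final: (row=3, col=4)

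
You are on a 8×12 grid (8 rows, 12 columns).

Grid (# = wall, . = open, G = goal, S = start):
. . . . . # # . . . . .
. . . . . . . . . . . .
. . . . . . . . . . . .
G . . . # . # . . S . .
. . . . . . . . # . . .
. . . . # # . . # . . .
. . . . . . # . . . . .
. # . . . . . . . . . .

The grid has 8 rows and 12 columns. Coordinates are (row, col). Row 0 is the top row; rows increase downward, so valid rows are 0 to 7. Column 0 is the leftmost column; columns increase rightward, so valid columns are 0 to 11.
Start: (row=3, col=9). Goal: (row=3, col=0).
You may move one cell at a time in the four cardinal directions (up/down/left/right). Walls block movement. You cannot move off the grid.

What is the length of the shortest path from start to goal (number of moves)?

BFS from (row=3, col=9) until reaching (row=3, col=0):
  Distance 0: (row=3, col=9)
  Distance 1: (row=2, col=9), (row=3, col=8), (row=3, col=10), (row=4, col=9)
  Distance 2: (row=1, col=9), (row=2, col=8), (row=2, col=10), (row=3, col=7), (row=3, col=11), (row=4, col=10), (row=5, col=9)
  Distance 3: (row=0, col=9), (row=1, col=8), (row=1, col=10), (row=2, col=7), (row=2, col=11), (row=4, col=7), (row=4, col=11), (row=5, col=10), (row=6, col=9)
  Distance 4: (row=0, col=8), (row=0, col=10), (row=1, col=7), (row=1, col=11), (row=2, col=6), (row=4, col=6), (row=5, col=7), (row=5, col=11), (row=6, col=8), (row=6, col=10), (row=7, col=9)
  Distance 5: (row=0, col=7), (row=0, col=11), (row=1, col=6), (row=2, col=5), (row=4, col=5), (row=5, col=6), (row=6, col=7), (row=6, col=11), (row=7, col=8), (row=7, col=10)
  Distance 6: (row=1, col=5), (row=2, col=4), (row=3, col=5), (row=4, col=4), (row=7, col=7), (row=7, col=11)
  Distance 7: (row=1, col=4), (row=2, col=3), (row=4, col=3), (row=7, col=6)
  Distance 8: (row=0, col=4), (row=1, col=3), (row=2, col=2), (row=3, col=3), (row=4, col=2), (row=5, col=3), (row=7, col=5)
  Distance 9: (row=0, col=3), (row=1, col=2), (row=2, col=1), (row=3, col=2), (row=4, col=1), (row=5, col=2), (row=6, col=3), (row=6, col=5), (row=7, col=4)
  Distance 10: (row=0, col=2), (row=1, col=1), (row=2, col=0), (row=3, col=1), (row=4, col=0), (row=5, col=1), (row=6, col=2), (row=6, col=4), (row=7, col=3)
  Distance 11: (row=0, col=1), (row=1, col=0), (row=3, col=0), (row=5, col=0), (row=6, col=1), (row=7, col=2)  <- goal reached here
One shortest path (11 moves): (row=3, col=9) -> (row=3, col=8) -> (row=3, col=7) -> (row=2, col=7) -> (row=2, col=6) -> (row=2, col=5) -> (row=2, col=4) -> (row=2, col=3) -> (row=2, col=2) -> (row=2, col=1) -> (row=2, col=0) -> (row=3, col=0)

Answer: Shortest path length: 11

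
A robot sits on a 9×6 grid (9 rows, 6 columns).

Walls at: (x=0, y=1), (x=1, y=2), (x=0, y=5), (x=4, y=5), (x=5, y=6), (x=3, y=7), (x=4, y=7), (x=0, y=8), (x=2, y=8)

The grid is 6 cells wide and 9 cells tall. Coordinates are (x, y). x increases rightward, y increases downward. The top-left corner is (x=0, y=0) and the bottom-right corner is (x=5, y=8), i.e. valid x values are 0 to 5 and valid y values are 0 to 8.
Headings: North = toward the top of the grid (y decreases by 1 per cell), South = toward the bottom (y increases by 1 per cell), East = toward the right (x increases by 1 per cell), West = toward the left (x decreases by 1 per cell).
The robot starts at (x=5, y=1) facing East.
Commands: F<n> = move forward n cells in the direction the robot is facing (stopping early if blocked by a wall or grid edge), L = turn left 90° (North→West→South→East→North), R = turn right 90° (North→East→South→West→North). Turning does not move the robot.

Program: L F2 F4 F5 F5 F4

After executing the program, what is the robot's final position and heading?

Answer: Final position: (x=5, y=0), facing North

Derivation:
Start: (x=5, y=1), facing East
  L: turn left, now facing North
  F2: move forward 1/2 (blocked), now at (x=5, y=0)
  F4: move forward 0/4 (blocked), now at (x=5, y=0)
  F5: move forward 0/5 (blocked), now at (x=5, y=0)
  F5: move forward 0/5 (blocked), now at (x=5, y=0)
  F4: move forward 0/4 (blocked), now at (x=5, y=0)
Final: (x=5, y=0), facing North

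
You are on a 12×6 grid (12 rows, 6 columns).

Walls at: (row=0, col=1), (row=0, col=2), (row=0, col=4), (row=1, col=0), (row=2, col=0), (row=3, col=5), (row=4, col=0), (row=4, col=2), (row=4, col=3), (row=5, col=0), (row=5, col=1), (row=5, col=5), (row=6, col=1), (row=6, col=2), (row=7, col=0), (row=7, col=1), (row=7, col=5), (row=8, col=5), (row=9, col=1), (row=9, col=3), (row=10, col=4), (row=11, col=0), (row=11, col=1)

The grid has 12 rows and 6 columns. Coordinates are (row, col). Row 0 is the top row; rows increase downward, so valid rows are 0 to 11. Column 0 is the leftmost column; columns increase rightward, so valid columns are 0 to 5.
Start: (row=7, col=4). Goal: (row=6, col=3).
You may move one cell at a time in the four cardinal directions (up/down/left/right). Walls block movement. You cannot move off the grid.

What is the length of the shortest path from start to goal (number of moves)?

Answer: Shortest path length: 2

Derivation:
BFS from (row=7, col=4) until reaching (row=6, col=3):
  Distance 0: (row=7, col=4)
  Distance 1: (row=6, col=4), (row=7, col=3), (row=8, col=4)
  Distance 2: (row=5, col=4), (row=6, col=3), (row=6, col=5), (row=7, col=2), (row=8, col=3), (row=9, col=4)  <- goal reached here
One shortest path (2 moves): (row=7, col=4) -> (row=7, col=3) -> (row=6, col=3)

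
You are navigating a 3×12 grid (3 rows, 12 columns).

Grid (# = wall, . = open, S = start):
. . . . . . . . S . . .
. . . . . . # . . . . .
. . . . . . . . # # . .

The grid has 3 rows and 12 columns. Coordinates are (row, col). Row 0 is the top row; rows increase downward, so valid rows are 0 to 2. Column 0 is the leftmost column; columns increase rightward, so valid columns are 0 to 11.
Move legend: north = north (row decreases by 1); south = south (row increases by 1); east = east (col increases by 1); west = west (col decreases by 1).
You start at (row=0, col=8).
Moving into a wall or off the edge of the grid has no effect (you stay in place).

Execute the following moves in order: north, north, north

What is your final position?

Answer: Final position: (row=0, col=8)

Derivation:
Start: (row=0, col=8)
  [×3]north (north): blocked, stay at (row=0, col=8)
Final: (row=0, col=8)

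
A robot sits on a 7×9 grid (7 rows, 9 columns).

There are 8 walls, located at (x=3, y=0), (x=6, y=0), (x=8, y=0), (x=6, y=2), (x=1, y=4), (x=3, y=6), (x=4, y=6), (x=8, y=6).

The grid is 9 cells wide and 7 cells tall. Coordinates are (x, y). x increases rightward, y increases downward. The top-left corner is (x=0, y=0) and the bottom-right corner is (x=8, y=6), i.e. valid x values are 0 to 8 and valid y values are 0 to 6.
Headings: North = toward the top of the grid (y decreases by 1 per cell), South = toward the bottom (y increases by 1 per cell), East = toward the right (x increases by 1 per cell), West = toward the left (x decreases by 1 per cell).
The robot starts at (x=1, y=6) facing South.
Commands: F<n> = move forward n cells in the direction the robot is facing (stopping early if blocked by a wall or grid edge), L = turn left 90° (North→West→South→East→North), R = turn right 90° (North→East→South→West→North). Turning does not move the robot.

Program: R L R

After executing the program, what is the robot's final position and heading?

Answer: Final position: (x=1, y=6), facing West

Derivation:
Start: (x=1, y=6), facing South
  R: turn right, now facing West
  L: turn left, now facing South
  R: turn right, now facing West
Final: (x=1, y=6), facing West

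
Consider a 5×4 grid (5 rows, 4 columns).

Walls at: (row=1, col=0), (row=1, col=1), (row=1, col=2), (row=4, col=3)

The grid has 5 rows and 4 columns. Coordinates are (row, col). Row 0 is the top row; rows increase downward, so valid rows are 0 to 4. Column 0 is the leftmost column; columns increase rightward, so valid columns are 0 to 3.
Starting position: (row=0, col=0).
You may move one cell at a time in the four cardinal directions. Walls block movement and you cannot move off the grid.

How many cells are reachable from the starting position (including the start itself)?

BFS flood-fill from (row=0, col=0):
  Distance 0: (row=0, col=0)
  Distance 1: (row=0, col=1)
  Distance 2: (row=0, col=2)
  Distance 3: (row=0, col=3)
  Distance 4: (row=1, col=3)
  Distance 5: (row=2, col=3)
  Distance 6: (row=2, col=2), (row=3, col=3)
  Distance 7: (row=2, col=1), (row=3, col=2)
  Distance 8: (row=2, col=0), (row=3, col=1), (row=4, col=2)
  Distance 9: (row=3, col=0), (row=4, col=1)
  Distance 10: (row=4, col=0)
Total reachable: 16 (grid has 16 open cells total)

Answer: Reachable cells: 16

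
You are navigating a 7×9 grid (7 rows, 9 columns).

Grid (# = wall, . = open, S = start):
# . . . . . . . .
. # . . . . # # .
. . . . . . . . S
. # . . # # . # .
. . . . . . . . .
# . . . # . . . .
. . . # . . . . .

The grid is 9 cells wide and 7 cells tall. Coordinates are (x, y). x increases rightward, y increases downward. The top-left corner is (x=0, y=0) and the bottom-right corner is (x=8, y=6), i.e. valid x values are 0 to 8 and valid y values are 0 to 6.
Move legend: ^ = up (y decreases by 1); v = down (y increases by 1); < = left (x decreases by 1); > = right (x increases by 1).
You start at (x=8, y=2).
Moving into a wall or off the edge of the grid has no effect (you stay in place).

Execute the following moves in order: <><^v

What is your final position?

Start: (x=8, y=2)
  < (left): (x=8, y=2) -> (x=7, y=2)
  > (right): (x=7, y=2) -> (x=8, y=2)
  < (left): (x=8, y=2) -> (x=7, y=2)
  ^ (up): blocked, stay at (x=7, y=2)
  v (down): blocked, stay at (x=7, y=2)
Final: (x=7, y=2)

Answer: Final position: (x=7, y=2)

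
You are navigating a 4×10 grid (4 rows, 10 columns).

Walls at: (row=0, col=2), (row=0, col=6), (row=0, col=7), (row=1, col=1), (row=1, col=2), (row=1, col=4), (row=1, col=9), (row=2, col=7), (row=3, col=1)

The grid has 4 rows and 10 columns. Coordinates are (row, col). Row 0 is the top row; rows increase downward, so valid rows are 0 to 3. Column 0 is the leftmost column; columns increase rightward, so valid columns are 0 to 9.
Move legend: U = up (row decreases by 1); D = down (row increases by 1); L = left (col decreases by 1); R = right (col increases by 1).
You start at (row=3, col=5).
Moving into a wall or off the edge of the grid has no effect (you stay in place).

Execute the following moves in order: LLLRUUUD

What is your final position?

Answer: Final position: (row=1, col=3)

Derivation:
Start: (row=3, col=5)
  L (left): (row=3, col=5) -> (row=3, col=4)
  L (left): (row=3, col=4) -> (row=3, col=3)
  L (left): (row=3, col=3) -> (row=3, col=2)
  R (right): (row=3, col=2) -> (row=3, col=3)
  U (up): (row=3, col=3) -> (row=2, col=3)
  U (up): (row=2, col=3) -> (row=1, col=3)
  U (up): (row=1, col=3) -> (row=0, col=3)
  D (down): (row=0, col=3) -> (row=1, col=3)
Final: (row=1, col=3)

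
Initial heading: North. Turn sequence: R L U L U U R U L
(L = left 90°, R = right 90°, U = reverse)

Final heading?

Answer: Final heading: West

Derivation:
Start: North
  R (right (90° clockwise)) -> East
  L (left (90° counter-clockwise)) -> North
  U (U-turn (180°)) -> South
  L (left (90° counter-clockwise)) -> East
  U (U-turn (180°)) -> West
  U (U-turn (180°)) -> East
  R (right (90° clockwise)) -> South
  U (U-turn (180°)) -> North
  L (left (90° counter-clockwise)) -> West
Final: West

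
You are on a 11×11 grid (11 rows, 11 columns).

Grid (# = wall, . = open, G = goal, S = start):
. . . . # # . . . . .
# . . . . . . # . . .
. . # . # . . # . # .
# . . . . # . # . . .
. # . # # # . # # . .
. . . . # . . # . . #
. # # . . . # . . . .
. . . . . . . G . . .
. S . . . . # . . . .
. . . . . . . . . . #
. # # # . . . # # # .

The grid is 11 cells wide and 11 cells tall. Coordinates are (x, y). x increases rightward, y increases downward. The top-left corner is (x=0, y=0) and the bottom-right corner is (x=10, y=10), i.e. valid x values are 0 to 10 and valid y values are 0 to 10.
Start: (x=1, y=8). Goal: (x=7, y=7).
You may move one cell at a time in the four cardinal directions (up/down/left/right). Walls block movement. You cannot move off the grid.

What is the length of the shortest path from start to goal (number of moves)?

BFS from (x=1, y=8) until reaching (x=7, y=7):
  Distance 0: (x=1, y=8)
  Distance 1: (x=1, y=7), (x=0, y=8), (x=2, y=8), (x=1, y=9)
  Distance 2: (x=0, y=7), (x=2, y=7), (x=3, y=8), (x=0, y=9), (x=2, y=9)
  Distance 3: (x=0, y=6), (x=3, y=7), (x=4, y=8), (x=3, y=9), (x=0, y=10)
  Distance 4: (x=0, y=5), (x=3, y=6), (x=4, y=7), (x=5, y=8), (x=4, y=9)
  Distance 5: (x=0, y=4), (x=1, y=5), (x=3, y=5), (x=4, y=6), (x=5, y=7), (x=5, y=9), (x=4, y=10)
  Distance 6: (x=2, y=5), (x=5, y=6), (x=6, y=7), (x=6, y=9), (x=5, y=10)
  Distance 7: (x=2, y=4), (x=5, y=5), (x=7, y=7), (x=7, y=9), (x=6, y=10)  <- goal reached here
One shortest path (7 moves): (x=1, y=8) -> (x=2, y=8) -> (x=3, y=8) -> (x=4, y=8) -> (x=5, y=8) -> (x=5, y=7) -> (x=6, y=7) -> (x=7, y=7)

Answer: Shortest path length: 7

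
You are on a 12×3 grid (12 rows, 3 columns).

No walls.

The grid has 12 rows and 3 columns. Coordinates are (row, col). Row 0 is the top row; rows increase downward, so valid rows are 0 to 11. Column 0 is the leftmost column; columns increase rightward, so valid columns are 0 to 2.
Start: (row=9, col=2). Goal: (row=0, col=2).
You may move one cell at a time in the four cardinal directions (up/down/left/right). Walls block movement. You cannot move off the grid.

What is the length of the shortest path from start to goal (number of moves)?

BFS from (row=9, col=2) until reaching (row=0, col=2):
  Distance 0: (row=9, col=2)
  Distance 1: (row=8, col=2), (row=9, col=1), (row=10, col=2)
  Distance 2: (row=7, col=2), (row=8, col=1), (row=9, col=0), (row=10, col=1), (row=11, col=2)
  Distance 3: (row=6, col=2), (row=7, col=1), (row=8, col=0), (row=10, col=0), (row=11, col=1)
  Distance 4: (row=5, col=2), (row=6, col=1), (row=7, col=0), (row=11, col=0)
  Distance 5: (row=4, col=2), (row=5, col=1), (row=6, col=0)
  Distance 6: (row=3, col=2), (row=4, col=1), (row=5, col=0)
  Distance 7: (row=2, col=2), (row=3, col=1), (row=4, col=0)
  Distance 8: (row=1, col=2), (row=2, col=1), (row=3, col=0)
  Distance 9: (row=0, col=2), (row=1, col=1), (row=2, col=0)  <- goal reached here
One shortest path (9 moves): (row=9, col=2) -> (row=8, col=2) -> (row=7, col=2) -> (row=6, col=2) -> (row=5, col=2) -> (row=4, col=2) -> (row=3, col=2) -> (row=2, col=2) -> (row=1, col=2) -> (row=0, col=2)

Answer: Shortest path length: 9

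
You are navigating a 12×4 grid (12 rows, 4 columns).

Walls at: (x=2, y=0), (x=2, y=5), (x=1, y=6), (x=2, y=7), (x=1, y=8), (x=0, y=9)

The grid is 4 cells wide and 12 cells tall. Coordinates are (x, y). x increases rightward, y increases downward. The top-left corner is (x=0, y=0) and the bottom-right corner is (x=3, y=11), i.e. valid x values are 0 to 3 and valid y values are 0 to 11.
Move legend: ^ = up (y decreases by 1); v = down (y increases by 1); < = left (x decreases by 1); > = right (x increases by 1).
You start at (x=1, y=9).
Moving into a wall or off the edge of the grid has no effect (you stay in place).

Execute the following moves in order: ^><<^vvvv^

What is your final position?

Start: (x=1, y=9)
  ^ (up): blocked, stay at (x=1, y=9)
  > (right): (x=1, y=9) -> (x=2, y=9)
  < (left): (x=2, y=9) -> (x=1, y=9)
  < (left): blocked, stay at (x=1, y=9)
  ^ (up): blocked, stay at (x=1, y=9)
  v (down): (x=1, y=9) -> (x=1, y=10)
  v (down): (x=1, y=10) -> (x=1, y=11)
  v (down): blocked, stay at (x=1, y=11)
  v (down): blocked, stay at (x=1, y=11)
  ^ (up): (x=1, y=11) -> (x=1, y=10)
Final: (x=1, y=10)

Answer: Final position: (x=1, y=10)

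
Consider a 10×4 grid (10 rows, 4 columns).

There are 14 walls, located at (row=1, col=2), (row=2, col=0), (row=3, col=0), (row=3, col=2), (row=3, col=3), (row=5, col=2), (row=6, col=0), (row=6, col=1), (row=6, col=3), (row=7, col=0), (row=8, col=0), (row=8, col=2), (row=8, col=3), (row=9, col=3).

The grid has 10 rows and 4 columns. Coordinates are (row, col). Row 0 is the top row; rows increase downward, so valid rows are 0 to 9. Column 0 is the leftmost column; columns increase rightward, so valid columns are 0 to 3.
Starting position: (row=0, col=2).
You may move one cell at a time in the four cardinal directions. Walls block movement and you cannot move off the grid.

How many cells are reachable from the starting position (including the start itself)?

Answer: Reachable cells: 18

Derivation:
BFS flood-fill from (row=0, col=2):
  Distance 0: (row=0, col=2)
  Distance 1: (row=0, col=1), (row=0, col=3)
  Distance 2: (row=0, col=0), (row=1, col=1), (row=1, col=3)
  Distance 3: (row=1, col=0), (row=2, col=1), (row=2, col=3)
  Distance 4: (row=2, col=2), (row=3, col=1)
  Distance 5: (row=4, col=1)
  Distance 6: (row=4, col=0), (row=4, col=2), (row=5, col=1)
  Distance 7: (row=4, col=3), (row=5, col=0)
  Distance 8: (row=5, col=3)
Total reachable: 18 (grid has 26 open cells total)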